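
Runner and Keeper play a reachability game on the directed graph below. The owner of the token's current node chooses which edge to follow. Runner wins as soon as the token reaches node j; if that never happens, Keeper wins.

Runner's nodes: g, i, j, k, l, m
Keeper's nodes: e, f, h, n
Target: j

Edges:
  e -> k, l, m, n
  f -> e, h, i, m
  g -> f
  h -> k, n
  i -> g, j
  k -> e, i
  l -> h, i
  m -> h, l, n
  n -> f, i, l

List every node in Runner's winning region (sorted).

i, j, k, l, m

A0 = {j}
A1: add {i} — i (Runner) has i→j.
A2: add {k, l} — k (Runner) has k→i; l (Runner) has l→i.
A3: add {m} — m (Runner) has m→l.
A4 = A3; e.g. e (Keeper) can still go to n. Fixed point.
Runner's winning region = {i, j, k, l, m}.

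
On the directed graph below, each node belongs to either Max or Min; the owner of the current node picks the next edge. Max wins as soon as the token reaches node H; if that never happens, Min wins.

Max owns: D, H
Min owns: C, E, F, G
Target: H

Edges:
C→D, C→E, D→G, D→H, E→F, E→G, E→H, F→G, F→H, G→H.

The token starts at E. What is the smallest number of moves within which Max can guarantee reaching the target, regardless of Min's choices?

3

A0 = {H}
A1: add {D, G} — D (Max) has D→H; G (Min): all of {H} already in.
A2: add {F} — F (Min): all of {G, H} already in.
A3: add {E} — E (Min): all of {F, G, H} already in.
E enters the attractor at level 3, so Max can force the target in 3 moves from there.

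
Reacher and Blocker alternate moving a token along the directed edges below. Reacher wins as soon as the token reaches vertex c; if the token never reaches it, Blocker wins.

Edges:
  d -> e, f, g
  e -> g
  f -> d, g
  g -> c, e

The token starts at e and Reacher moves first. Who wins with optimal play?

Blocker

Track states (vertex, player-to-move).
A0 = {(c,Reacher), (c,Blocker)}
A1: add {(g,Reacher)}.
A2: add {(e,Blocker)}.
A3: add {(d,Reacher)}.
A4: add {(f,Blocker)}.
A5 = A4; e.g. (d,Blocker) stays out. (e,Reacher) never enters ⇒ Blocker avoids the target.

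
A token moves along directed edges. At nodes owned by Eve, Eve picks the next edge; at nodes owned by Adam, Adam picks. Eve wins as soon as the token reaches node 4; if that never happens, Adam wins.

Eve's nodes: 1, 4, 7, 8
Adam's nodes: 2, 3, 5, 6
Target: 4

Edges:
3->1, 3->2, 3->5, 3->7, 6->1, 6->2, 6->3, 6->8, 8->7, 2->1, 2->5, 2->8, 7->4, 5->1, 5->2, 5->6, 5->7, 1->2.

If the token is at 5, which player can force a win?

A0 = {4}
A1: add {7} — 7 (Eve) has 7→4.
A2: add {8} — 8 (Eve) has 8→7.
A3 = A2; e.g. 1 (Eve) has no edge into A2. Fixed point.
5 never enters the attractor, so Adam can avoid the target forever.

Adam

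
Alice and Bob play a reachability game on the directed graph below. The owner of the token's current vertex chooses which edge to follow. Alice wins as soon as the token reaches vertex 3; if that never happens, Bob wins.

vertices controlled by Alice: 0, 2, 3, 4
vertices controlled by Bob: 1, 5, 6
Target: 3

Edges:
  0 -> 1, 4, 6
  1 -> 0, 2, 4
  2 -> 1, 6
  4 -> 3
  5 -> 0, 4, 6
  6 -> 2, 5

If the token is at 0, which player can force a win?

Alice

A0 = {3}
A1: add {4} — 4 (Alice) has 4→3.
A2: add {0} — 0 (Alice) has 0→4.
A3 = A2; e.g. 1 (Bob) can still go to 2. Fixed point.
0 ∈ A2, so Alice can force the target.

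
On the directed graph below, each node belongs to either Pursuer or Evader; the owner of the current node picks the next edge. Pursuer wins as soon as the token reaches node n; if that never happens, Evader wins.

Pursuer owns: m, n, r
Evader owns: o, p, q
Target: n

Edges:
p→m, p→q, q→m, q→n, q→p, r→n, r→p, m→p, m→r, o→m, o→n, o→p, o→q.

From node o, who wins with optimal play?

A0 = {n}
A1: add {r} — r (Pursuer) has r→n.
A2: add {m} — m (Pursuer) has m→r.
A3 = A2; e.g. o (Evader) can still go to p. Fixed point.
o never enters the attractor, so Evader can avoid the target forever.

Evader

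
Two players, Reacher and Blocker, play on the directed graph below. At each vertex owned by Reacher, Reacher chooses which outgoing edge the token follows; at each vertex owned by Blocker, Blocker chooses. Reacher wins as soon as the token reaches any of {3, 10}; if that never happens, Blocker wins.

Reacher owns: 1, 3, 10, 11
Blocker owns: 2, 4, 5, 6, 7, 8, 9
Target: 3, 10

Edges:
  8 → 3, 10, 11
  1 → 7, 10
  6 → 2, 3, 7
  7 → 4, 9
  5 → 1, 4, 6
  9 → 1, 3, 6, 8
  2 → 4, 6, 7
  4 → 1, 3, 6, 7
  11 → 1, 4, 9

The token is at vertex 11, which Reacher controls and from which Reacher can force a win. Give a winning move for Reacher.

1

A0 = {3, 10}
A1: add {1} — 1 (Reacher) has 1→10.
A2: add {11} — 11 (Reacher) has 11→1.
A3: add {8} — 8 (Blocker): all of {3, 10, 11} already in.
A4 = A3; e.g. 2 (Blocker) can still go to 4. Fixed point.
From 11, successor 1 is in the attractor (rank 1); the other successors 4, 9 are not.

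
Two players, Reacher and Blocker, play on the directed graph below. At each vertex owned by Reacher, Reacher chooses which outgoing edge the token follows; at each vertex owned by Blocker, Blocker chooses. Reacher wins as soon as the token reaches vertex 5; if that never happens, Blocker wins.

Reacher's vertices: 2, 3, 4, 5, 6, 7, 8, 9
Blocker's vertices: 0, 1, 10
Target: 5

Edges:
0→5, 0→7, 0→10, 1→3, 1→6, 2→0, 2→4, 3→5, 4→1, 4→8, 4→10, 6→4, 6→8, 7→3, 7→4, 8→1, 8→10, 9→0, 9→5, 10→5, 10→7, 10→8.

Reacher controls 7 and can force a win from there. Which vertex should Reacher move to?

3

A0 = {5}
A1: add {3, 9} — 3 (Reacher) has 3→5; 9 (Reacher) has 9→5.
A2: add {7} — 7 (Reacher) has 7→3.
A3 = A2; e.g. 0 (Blocker) can still go to 10. Fixed point.
From 7, successor 3 is in the attractor (rank 1); the other successor 4 is not.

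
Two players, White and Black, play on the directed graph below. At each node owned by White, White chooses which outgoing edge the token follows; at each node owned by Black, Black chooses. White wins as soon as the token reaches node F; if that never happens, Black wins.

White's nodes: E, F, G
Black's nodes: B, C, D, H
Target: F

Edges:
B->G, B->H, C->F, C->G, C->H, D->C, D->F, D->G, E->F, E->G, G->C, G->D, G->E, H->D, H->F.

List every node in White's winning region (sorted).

A0 = {F}
A1: add {E} — E (White) has E→F.
A2: add {G} — G (White) has G→E.
A3 = A2; e.g. B (Black) can still go to H. Fixed point.
White's winning region = {E, F, G}.

E, F, G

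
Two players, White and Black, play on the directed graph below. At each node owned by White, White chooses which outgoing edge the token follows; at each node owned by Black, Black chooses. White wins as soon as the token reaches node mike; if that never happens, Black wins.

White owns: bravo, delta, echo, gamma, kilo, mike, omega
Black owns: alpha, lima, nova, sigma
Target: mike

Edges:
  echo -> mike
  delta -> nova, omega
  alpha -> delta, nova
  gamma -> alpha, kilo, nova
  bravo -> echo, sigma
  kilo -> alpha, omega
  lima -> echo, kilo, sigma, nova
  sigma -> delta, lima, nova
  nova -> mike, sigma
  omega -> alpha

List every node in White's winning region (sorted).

bravo, echo, mike

A0 = {mike}
A1: add {echo} — echo (White) has echo→mike.
A2: add {bravo} — bravo (White) has bravo→echo.
A3 = A2; e.g. delta (White) has no edge into A2. Fixed point.
White's winning region = {bravo, echo, mike}.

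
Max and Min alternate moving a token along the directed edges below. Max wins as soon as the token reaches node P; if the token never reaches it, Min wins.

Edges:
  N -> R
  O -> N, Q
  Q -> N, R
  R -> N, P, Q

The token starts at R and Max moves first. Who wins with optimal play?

Max

Track states (vertex, player-to-move).
A0 = {(P,Max), (P,Min)}
A1: add {(R,Max)}.
(R,Max) ∈ A1 ⇒ Max forces the target.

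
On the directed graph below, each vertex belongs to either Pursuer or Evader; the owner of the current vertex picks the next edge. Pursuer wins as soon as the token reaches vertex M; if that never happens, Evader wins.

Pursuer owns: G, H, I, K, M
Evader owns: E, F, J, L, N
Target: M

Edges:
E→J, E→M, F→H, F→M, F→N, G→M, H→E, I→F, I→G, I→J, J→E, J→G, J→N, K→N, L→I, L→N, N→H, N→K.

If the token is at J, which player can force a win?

Evader

A0 = {M}
A1: add {G} — G (Pursuer) has G→M.
A2: add {I} — I (Pursuer) has I→G.
A3 = A2; e.g. E (Evader) can still go to J. Fixed point.
J never enters the attractor, so Evader can avoid the target forever.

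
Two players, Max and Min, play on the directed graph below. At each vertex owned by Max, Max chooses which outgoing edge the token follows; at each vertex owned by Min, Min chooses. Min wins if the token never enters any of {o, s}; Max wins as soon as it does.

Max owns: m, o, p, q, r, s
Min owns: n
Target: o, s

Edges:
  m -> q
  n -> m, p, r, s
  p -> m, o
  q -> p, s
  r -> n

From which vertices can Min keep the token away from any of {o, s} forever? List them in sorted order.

A0 = {o, s}
A1: add {p, q} — p (Max) has p→o; q (Max) has q→s.
A2: add {m} — m (Max) has m→q.
A3 = A2; e.g. n (Min) can still go to r. Fixed point.
Max's attractor = {m, o, p, q, s}; Min avoids the target exactly from the complement.

n, r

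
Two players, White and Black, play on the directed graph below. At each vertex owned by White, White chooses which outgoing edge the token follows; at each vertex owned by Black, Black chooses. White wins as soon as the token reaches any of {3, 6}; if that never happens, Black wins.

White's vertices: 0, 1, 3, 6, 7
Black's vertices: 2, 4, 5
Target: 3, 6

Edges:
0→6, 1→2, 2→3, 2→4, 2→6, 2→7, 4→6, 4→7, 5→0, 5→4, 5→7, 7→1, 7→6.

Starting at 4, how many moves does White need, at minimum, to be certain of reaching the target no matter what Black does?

A0 = {3, 6}
A1: add {0, 7} — 0 (White) has 0→6; 7 (White) has 7→6.
A2: add {4} — 4 (Black): all of {6, 7} already in.
4 enters the attractor at level 2, so White can force the target in 2 moves from there.

2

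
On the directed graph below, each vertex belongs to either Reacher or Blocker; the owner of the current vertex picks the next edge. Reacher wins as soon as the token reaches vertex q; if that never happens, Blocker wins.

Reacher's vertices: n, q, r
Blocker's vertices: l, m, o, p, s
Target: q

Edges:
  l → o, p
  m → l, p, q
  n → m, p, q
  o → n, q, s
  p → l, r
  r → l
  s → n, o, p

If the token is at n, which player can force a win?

Reacher

A0 = {q}
A1: add {n} — n (Reacher) has n→q.
A2 = A1; e.g. l (Blocker) can still go to o. Fixed point.
n ∈ A1, so Reacher can force the target.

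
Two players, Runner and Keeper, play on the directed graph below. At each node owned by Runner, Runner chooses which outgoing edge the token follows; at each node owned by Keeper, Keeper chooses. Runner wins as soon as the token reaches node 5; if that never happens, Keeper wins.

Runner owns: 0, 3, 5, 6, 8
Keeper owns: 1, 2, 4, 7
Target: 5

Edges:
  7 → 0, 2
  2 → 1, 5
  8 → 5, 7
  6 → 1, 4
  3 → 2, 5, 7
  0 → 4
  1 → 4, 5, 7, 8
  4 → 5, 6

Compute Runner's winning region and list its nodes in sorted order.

3, 5, 8

A0 = {5}
A1: add {3, 8} — 3 (Runner) has 3→5; 8 (Runner) has 8→5.
A2 = A1; e.g. 0 (Runner) has no edge into A1. Fixed point.
Runner's winning region = {3, 5, 8}.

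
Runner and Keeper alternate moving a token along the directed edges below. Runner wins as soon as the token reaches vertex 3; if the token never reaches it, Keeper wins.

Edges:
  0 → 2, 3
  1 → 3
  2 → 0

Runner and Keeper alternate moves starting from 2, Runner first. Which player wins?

Track states (vertex, player-to-move).
A0 = {(3,Runner), (3,Keeper)}
A1: add {(0,Runner), (1,Runner), (1,Keeper)}.
A2: add {(2,Keeper)}.
A3 = A2; e.g. (0,Keeper) stays out. (2,Runner) never enters ⇒ Keeper avoids the target.

Keeper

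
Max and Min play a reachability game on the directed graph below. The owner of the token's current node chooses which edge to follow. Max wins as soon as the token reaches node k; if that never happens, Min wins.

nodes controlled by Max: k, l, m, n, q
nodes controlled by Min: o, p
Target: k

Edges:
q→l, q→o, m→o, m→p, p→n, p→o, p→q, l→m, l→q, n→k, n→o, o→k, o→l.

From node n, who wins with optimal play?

Max

A0 = {k}
A1: add {n} — n (Max) has n→k.
A2 = A1; e.g. l (Max) has no edge into A1. Fixed point.
n ∈ A1, so Max can force the target.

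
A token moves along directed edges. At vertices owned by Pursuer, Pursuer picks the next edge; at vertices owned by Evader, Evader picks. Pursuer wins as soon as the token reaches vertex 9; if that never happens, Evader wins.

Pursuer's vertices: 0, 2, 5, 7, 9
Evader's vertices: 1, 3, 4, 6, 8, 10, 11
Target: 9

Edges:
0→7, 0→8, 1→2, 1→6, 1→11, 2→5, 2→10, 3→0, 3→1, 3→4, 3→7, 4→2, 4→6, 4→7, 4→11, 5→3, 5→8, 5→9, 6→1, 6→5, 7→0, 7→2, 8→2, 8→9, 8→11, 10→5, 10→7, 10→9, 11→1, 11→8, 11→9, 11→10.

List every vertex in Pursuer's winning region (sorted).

A0 = {9}
A1: add {5} — 5 (Pursuer) has 5→9.
A2: add {2} — 2 (Pursuer) has 2→5.
A3: add {7} — 7 (Pursuer) has 7→2.
A4: add {0, 10} — 0 (Pursuer) has 0→7; 10 (Evader): all of {5, 7, 9} already in.
A5 = A4; e.g. 1 (Evader) can still go to 6. Fixed point.
Pursuer's winning region = {0, 2, 5, 7, 9, 10}.

0, 2, 5, 7, 9, 10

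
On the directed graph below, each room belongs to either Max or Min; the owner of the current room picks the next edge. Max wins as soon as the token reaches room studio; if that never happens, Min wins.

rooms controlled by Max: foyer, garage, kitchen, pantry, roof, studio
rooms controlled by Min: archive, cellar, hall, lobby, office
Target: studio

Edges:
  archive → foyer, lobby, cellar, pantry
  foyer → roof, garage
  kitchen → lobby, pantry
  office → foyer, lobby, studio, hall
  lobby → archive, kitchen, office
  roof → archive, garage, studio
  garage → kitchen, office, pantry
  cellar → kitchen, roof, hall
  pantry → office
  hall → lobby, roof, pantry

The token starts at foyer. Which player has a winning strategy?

A0 = {studio}
A1: add {roof} — roof (Max) has roof→studio.
A2: add {foyer} — foyer (Max) has foyer→roof.
A3 = A2; e.g. archive (Min) can still go to lobby. Fixed point.
foyer ∈ A2, so Max can force the target.

Max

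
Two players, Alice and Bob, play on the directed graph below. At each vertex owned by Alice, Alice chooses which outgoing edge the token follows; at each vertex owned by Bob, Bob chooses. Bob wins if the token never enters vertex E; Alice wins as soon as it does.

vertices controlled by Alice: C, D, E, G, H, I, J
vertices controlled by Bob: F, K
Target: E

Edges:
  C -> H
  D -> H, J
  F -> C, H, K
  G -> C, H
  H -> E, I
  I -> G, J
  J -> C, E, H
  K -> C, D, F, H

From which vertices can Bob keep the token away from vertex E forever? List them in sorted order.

F, K

A0 = {E}
A1: add {H, J} — H (Alice) has H→E; J (Alice) has J→E.
A2: add {C, D, G, I} — C (Alice) has C→H; D (Alice) has D→H; G (Alice) has G→H; I (Alice) has I→J.
A3 = A2; e.g. F (Bob) can still go to K. Fixed point.
Alice's attractor = {C, D, E, G, H, I, J}; Bob avoids the target exactly from the complement.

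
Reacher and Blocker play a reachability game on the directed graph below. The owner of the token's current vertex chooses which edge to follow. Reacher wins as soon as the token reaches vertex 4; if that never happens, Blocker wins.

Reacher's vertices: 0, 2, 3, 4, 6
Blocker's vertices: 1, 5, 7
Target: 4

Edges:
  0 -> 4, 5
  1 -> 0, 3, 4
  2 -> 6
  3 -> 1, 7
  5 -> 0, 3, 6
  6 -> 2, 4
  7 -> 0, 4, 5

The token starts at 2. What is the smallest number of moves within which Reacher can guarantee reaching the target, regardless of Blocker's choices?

2

A0 = {4}
A1: add {0, 6} — 0 (Reacher) has 0→4; 6 (Reacher) has 6→4.
A2: add {2} — 2 (Reacher) has 2→6.
A3 = A2; e.g. 1 (Blocker) can still go to 3. Fixed point.
2 enters the attractor at level 2, so Reacher can force the target in 2 moves from there.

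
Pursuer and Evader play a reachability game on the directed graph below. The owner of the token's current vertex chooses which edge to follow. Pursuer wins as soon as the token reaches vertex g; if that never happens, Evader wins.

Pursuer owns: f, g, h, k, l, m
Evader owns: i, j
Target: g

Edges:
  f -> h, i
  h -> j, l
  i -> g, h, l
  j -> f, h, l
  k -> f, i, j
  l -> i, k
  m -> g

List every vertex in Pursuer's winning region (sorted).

A0 = {g}
A1: add {m} — m (Pursuer) has m→g.
A2 = A1; e.g. f (Pursuer) has no edge into A1. Fixed point.
Pursuer's winning region = {g, m}.

g, m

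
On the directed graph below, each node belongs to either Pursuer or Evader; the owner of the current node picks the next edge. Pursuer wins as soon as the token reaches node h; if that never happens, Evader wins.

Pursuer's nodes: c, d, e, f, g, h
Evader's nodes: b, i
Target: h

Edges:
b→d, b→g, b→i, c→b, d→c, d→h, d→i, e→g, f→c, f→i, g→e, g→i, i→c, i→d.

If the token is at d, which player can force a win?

A0 = {h}
A1: add {d} — d (Pursuer) has d→h.
A2 = A1; e.g. b (Evader) can still go to g. Fixed point.
d ∈ A1, so Pursuer can force the target.

Pursuer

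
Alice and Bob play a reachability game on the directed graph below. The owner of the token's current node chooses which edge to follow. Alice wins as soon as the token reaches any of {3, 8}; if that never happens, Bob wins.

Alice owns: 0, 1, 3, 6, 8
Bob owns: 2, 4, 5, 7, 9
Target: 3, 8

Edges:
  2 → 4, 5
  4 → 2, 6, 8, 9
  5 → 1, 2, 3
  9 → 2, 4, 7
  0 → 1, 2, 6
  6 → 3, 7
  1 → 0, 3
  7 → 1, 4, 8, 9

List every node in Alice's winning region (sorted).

0, 1, 3, 6, 8

A0 = {3, 8}
A1: add {1, 6} — 1 (Alice) has 1→3; 6 (Alice) has 6→3.
A2: add {0} — 0 (Alice) has 0→1.
A3 = A2; e.g. 2 (Bob) can still go to 4. Fixed point.
Alice's winning region = {0, 1, 3, 6, 8}.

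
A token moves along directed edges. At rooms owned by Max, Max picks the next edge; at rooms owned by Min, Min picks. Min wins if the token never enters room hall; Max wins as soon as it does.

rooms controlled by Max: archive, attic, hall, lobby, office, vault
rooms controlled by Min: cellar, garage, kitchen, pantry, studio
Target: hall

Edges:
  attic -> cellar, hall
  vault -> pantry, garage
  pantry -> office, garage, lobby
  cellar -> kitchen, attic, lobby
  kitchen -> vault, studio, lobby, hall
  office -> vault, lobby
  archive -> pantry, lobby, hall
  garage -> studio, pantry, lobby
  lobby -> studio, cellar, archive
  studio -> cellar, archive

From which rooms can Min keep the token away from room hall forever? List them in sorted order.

A0 = {hall}
A1: add {archive, attic} — attic (Max) has attic→hall; archive (Max) has archive→hall.
A2: add {lobby} — lobby (Max) has lobby→archive.
A3: add {office} — office (Max) has office→lobby.
A4 = A3; e.g. kitchen (Min) can still go to vault. Fixed point.
Max's attractor = {archive, attic, hall, lobby, office}; Min avoids the target exactly from the complement.

cellar, garage, kitchen, pantry, studio, vault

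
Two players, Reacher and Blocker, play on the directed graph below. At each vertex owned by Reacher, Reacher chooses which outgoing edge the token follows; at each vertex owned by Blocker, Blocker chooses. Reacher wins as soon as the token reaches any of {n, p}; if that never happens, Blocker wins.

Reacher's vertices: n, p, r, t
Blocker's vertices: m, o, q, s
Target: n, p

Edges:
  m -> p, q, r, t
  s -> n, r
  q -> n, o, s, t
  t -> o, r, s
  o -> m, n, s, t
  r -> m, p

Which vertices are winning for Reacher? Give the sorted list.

n, p, r, s, t

A0 = {n, p}
A1: add {r} — r (Reacher) has r→p.
A2: add {s, t} — s (Blocker): all of {n, r} already in; t (Reacher) has t→r.
A3 = A2; e.g. m (Blocker) can still go to q. Fixed point.
Reacher's winning region = {n, p, r, s, t}.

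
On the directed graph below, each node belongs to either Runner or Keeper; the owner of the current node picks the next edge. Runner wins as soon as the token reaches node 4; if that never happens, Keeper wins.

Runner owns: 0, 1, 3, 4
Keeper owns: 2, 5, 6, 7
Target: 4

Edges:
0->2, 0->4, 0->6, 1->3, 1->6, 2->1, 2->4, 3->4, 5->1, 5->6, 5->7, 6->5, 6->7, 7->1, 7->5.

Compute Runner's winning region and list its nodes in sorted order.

A0 = {4}
A1: add {0, 3} — 0 (Runner) has 0→4; 3 (Runner) has 3→4.
A2: add {1} — 1 (Runner) has 1→3.
A3: add {2} — 2 (Keeper): all of {1, 4} already in.
A4 = A3; e.g. 5 (Keeper) can still go to 6. Fixed point.
Runner's winning region = {0, 1, 2, 3, 4}.

0, 1, 2, 3, 4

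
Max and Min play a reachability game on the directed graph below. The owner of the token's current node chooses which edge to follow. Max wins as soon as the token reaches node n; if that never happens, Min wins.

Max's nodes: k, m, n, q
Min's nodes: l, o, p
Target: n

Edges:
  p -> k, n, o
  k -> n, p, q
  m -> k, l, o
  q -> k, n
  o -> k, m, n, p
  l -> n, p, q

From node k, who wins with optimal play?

A0 = {n}
A1: add {k, q} — k (Max) has k→n; q (Max) has q→n.
k ∈ A1, so Max can force the target.

Max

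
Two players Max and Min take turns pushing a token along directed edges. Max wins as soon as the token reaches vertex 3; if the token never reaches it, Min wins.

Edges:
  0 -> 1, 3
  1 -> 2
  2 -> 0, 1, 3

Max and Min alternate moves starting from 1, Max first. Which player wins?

Min

Track states (vertex, player-to-move).
A0 = {(3,Max), (3,Min)}
A1: add {(0,Max), (2,Max)}.
A2: add {(1,Min)}.
A3 = A2; e.g. (0,Min) stays out. (1,Max) never enters ⇒ Min avoids the target.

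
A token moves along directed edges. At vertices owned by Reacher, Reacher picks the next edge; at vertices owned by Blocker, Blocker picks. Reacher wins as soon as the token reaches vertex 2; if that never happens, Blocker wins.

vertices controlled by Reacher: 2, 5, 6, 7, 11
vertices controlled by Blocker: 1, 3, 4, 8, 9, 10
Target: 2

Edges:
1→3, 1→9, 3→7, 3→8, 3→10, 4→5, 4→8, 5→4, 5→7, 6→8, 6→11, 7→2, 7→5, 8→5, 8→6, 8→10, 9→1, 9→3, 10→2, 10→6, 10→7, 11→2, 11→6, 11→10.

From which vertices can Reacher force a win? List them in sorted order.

A0 = {2}
A1: add {7, 11} — 7 (Reacher) has 7→2; 11 (Reacher) has 11→2.
A2: add {5, 6} — 5 (Reacher) has 5→7; 6 (Reacher) has 6→11.
A3: add {10} — 10 (Blocker): all of {2, 6, 7} already in.
A4: add {8} — 8 (Blocker): all of {5, 6, 10} already in.
A5: add {3, 4} — 3 (Blocker): all of {7, 8, 10} already in; 4 (Blocker): all of {5, 8} already in.
A6 = A5; e.g. 1 (Blocker) can still go to 9. Fixed point.
Reacher's winning region = {2, 3, 4, 5, 6, 7, 8, 10, 11}.

2, 3, 4, 5, 6, 7, 8, 10, 11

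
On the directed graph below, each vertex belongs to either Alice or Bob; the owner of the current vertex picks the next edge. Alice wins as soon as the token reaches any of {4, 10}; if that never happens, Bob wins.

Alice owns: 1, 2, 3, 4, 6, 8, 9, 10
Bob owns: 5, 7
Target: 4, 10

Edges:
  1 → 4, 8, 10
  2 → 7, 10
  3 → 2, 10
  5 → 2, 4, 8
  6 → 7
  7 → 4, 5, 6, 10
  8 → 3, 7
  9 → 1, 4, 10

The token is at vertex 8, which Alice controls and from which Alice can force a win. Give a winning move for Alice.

A0 = {4, 10}
A1: add {1, 2, 3, 9} — 1 (Alice) has 1→4; 2 (Alice) has 2→10; 3 (Alice) has 3→10; 9 (Alice) has 9→4.
A2: add {8} — 8 (Alice) has 8→3.
A3: add {5} — 5 (Bob): all of {2, 4, 8} already in.
A4 = A3; e.g. 6 (Alice) has no edge into A3. Fixed point.
From 8, successor 3 is in the attractor (rank 1); the other successor 7 is not.

3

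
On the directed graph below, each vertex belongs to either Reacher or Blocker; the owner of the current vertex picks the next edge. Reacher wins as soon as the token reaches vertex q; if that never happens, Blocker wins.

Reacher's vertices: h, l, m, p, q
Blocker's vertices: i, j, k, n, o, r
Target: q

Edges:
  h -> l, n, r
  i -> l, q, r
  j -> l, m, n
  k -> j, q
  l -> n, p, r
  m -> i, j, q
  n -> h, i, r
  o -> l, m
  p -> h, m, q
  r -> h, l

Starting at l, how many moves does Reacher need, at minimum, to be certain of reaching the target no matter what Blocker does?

2

A0 = {q}
A1: add {m, p} — m (Reacher) has m→q; p (Reacher) has p→q.
A2: add {l} — l (Reacher) has l→p.
l enters the attractor at level 2, so Reacher can force the target in 2 moves from there.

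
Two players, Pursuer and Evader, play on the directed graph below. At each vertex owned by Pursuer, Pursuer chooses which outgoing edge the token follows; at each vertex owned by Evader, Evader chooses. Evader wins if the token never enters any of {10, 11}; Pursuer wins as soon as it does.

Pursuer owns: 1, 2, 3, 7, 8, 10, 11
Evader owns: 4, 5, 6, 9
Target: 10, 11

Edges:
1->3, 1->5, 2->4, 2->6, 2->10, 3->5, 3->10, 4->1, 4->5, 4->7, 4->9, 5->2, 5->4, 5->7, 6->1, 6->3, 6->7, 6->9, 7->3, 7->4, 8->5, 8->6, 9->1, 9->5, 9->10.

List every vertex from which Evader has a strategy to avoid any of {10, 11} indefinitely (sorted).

A0 = {10, 11}
A1: add {2, 3} — 2 (Pursuer) has 2→10; 3 (Pursuer) has 3→10.
A2: add {1, 7} — 1 (Pursuer) has 1→3; 7 (Pursuer) has 7→3.
A3 = A2; e.g. 4 (Evader) can still go to 5. Fixed point.
Pursuer's attractor = {1, 2, 3, 7, 10, 11}; Evader avoids the target exactly from the complement.

4, 5, 6, 8, 9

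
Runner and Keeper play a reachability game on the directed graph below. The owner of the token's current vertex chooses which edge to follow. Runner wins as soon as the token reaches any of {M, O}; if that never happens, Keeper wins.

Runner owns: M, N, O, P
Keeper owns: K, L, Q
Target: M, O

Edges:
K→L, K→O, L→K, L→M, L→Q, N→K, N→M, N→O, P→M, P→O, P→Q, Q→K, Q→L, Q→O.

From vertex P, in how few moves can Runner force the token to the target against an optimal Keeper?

1

A0 = {M, O}
A1: add {N, P} — N (Runner) has N→M; P (Runner) has P→M.
A2 = A1; e.g. K (Keeper) can still go to L. Fixed point.
P enters the attractor at level 1, so Runner can force the target in 1 move from there.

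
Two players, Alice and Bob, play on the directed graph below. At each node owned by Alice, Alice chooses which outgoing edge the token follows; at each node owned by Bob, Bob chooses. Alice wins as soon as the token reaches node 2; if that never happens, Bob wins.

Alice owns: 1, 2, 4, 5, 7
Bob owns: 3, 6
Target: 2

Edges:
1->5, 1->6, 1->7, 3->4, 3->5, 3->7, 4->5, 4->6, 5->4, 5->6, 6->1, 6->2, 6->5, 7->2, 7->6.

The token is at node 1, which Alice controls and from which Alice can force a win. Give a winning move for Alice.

7

A0 = {2}
A1: add {7} — 7 (Alice) has 7→2.
A2: add {1} — 1 (Alice) has 1→7.
A3 = A2; e.g. 3 (Bob) can still go to 4. Fixed point.
From 1, successor 7 is in the attractor (rank 1); the other successors 5, 6 are not.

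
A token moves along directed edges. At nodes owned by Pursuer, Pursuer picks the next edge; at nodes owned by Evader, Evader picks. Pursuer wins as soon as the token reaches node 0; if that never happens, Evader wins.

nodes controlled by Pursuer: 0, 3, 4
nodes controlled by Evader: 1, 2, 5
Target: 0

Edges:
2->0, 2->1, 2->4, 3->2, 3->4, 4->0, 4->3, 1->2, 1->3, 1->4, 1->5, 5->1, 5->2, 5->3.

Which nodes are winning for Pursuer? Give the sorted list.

A0 = {0}
A1: add {4} — 4 (Pursuer) has 4→0.
A2: add {3} — 3 (Pursuer) has 3→4.
A3 = A2; e.g. 1 (Evader) can still go to 2. Fixed point.
Pursuer's winning region = {0, 3, 4}.

0, 3, 4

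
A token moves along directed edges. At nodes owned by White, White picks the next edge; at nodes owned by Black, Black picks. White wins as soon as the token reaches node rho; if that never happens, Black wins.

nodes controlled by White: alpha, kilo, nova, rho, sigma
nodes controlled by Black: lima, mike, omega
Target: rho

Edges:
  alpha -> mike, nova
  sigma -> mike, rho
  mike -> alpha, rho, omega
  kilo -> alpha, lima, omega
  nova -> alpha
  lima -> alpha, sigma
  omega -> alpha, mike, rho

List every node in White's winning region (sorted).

rho, sigma

A0 = {rho}
A1: add {sigma} — sigma (White) has sigma→rho.
A2 = A1; e.g. alpha (White) has no edge into A1. Fixed point.
White's winning region = {rho, sigma}.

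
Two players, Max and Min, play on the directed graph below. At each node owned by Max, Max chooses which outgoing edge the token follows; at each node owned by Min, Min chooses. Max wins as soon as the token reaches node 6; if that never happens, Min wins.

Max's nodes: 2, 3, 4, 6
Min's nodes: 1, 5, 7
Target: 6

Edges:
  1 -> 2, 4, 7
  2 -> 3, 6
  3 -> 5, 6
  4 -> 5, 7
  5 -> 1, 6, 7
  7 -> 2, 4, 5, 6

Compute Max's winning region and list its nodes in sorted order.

A0 = {6}
A1: add {2, 3} — 2 (Max) has 2→6; 3 (Max) has 3→6.
A2 = A1; e.g. 1 (Min) can still go to 4. Fixed point.
Max's winning region = {2, 3, 6}.

2, 3, 6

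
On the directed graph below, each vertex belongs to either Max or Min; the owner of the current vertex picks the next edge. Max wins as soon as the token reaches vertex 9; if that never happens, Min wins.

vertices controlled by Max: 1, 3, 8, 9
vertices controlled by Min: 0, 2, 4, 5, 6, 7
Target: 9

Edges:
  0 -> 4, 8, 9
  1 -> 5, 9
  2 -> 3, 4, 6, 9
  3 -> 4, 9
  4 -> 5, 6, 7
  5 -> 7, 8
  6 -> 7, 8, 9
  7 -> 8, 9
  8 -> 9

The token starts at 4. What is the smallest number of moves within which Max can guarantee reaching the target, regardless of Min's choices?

A0 = {9}
A1: add {1, 3, 8} — 1 (Max) has 1→9; 3 (Max) has 3→9; 8 (Max) has 8→9.
A2: add {7} — 7 (Min): all of {8, 9} already in.
A3: add {5, 6} — 5 (Min): all of {7, 8} already in; 6 (Min): all of {7, 8, 9} already in.
A4: add {4} — 4 (Min): all of {5, 6, 7} already in.
4 enters the attractor at level 4, so Max can force the target in 4 moves from there.

4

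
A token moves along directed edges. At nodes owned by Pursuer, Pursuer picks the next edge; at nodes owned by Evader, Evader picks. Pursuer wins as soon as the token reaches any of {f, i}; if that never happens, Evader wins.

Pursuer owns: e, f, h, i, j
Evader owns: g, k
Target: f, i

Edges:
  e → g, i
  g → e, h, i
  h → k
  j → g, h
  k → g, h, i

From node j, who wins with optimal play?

Evader

A0 = {f, i}
A1: add {e} — e (Pursuer) has e→i.
A2 = A1; e.g. g (Evader) can still go to h. Fixed point.
j never enters the attractor, so Evader can avoid the target forever.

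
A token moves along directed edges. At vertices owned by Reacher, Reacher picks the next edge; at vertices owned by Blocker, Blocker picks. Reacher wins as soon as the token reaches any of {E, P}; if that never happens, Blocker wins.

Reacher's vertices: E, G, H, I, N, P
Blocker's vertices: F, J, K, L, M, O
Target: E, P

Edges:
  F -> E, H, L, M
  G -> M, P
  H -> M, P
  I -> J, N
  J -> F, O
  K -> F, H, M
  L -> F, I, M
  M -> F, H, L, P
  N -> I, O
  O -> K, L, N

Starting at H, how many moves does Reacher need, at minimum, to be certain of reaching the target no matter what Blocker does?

1

A0 = {E, P}
A1: add {G, H} — G (Reacher) has G→P; H (Reacher) has H→P.
A2 = A1; e.g. F (Blocker) can still go to L. Fixed point.
H enters the attractor at level 1, so Reacher can force the target in 1 move from there.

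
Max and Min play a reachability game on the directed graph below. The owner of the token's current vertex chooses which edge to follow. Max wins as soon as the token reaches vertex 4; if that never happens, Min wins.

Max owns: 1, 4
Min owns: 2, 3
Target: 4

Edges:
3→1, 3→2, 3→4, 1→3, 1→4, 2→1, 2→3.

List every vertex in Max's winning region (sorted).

1, 4

A0 = {4}
A1: add {1} — 1 (Max) has 1→4.
A2 = A1; e.g. 2 (Min) can still go to 3. Fixed point.
Max's winning region = {1, 4}.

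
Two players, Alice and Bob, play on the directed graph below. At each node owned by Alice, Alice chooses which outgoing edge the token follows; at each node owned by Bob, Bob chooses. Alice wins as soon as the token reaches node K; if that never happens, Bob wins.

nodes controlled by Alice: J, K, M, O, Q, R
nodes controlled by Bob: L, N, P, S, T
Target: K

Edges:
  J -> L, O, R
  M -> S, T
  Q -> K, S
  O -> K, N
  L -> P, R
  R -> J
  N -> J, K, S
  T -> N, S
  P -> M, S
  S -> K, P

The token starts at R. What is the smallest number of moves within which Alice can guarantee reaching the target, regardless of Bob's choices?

A0 = {K}
A1: add {O, Q} — O (Alice) has O→K; Q (Alice) has Q→K.
A2: add {J} — J (Alice) has J→O.
A3: add {R} — R (Alice) has R→J.
A4 = A3; e.g. L (Bob) can still go to P. Fixed point.
R enters the attractor at level 3, so Alice can force the target in 3 moves from there.

3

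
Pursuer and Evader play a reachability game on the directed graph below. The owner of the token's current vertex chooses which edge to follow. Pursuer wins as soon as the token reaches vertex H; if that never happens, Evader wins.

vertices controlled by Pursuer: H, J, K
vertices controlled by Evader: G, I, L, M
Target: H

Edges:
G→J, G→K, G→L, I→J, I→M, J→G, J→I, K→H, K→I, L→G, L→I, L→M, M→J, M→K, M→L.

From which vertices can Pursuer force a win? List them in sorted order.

A0 = {H}
A1: add {K} — K (Pursuer) has K→H.
A2 = A1; e.g. G (Evader) can still go to J. Fixed point.
Pursuer's winning region = {H, K}.

H, K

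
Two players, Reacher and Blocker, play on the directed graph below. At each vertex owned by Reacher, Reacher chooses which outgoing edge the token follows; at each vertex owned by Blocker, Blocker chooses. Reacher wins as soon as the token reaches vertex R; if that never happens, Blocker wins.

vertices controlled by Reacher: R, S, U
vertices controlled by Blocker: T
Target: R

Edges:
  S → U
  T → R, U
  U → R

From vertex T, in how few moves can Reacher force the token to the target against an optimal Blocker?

2

A0 = {R}
A1: add {U} — U (Reacher) has U→R.
A2: add {S, T} — S (Reacher) has S→U; T (Blocker): all of {R, U} already in.
A2 = all vertices. Fixed point.
T enters the attractor at level 2, so Reacher can force the target in 2 moves from there.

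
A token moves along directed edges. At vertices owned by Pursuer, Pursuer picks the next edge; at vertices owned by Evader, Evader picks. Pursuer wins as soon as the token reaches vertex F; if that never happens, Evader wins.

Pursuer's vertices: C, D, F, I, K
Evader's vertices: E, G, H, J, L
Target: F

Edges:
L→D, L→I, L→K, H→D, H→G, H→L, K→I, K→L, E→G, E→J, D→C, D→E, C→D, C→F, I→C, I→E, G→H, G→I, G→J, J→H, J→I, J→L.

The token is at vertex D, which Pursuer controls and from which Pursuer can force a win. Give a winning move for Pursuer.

C

A0 = {F}
A1: add {C} — C (Pursuer) has C→F.
A2: add {D, I} — D (Pursuer) has D→C; I (Pursuer) has I→C.
A3: add {K} — K (Pursuer) has K→I.
A4: add {L} — L (Evader): all of {D, I, K} already in.
A5 = A4; e.g. E (Evader) can still go to G. Fixed point.
From D, successor C is in the attractor (rank 1); the other successor E is not.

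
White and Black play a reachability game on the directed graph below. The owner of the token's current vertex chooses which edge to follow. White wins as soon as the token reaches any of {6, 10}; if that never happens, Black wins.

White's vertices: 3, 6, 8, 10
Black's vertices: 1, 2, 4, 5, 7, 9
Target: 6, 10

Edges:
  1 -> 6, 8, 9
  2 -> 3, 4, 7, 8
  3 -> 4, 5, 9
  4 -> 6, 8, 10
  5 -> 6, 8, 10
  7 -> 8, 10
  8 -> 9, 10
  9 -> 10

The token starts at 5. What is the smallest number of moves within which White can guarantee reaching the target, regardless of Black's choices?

A0 = {6, 10}
A1: add {8, 9} — 8 (White) has 8→10; 9 (Black): all of {10} already in.
A2: add {1, 3, 4, 5, 7} — 1 (Black): all of {6, 8, 9} already in; 3 (White) has 3→9; 4 (Black): all of {6, 8, 10} already in; 5 (Black): all of {6, 8, 10} already in; 7 (Black): all of {8, 10} already in.
5 enters the attractor at level 2, so White can force the target in 2 moves from there.

2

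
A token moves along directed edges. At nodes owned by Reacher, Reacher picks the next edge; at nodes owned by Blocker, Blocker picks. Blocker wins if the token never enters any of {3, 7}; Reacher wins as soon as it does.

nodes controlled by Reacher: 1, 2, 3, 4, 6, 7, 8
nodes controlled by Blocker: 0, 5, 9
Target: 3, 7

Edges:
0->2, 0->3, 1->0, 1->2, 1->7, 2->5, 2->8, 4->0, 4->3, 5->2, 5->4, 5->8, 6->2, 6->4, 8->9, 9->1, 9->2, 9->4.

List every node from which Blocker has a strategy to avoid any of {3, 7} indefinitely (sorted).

0, 2, 5, 8, 9

A0 = {3, 7}
A1: add {1, 4} — 1 (Reacher) has 1→7; 4 (Reacher) has 4→3.
A2: add {6} — 6 (Reacher) has 6→4.
A3 = A2; e.g. 0 (Blocker) can still go to 2. Fixed point.
Reacher's attractor = {1, 3, 4, 6, 7}; Blocker avoids the target exactly from the complement.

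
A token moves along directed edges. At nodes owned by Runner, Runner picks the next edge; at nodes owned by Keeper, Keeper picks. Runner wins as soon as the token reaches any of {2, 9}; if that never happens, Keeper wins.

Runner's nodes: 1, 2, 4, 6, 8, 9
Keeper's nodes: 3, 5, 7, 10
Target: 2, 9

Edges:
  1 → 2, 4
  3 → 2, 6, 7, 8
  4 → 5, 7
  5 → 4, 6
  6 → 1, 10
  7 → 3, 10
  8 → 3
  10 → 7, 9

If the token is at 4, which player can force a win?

A0 = {2, 9}
A1: add {1} — 1 (Runner) has 1→2.
A2: add {6} — 6 (Runner) has 6→1.
A3 = A2; e.g. 3 (Keeper) can still go to 7. Fixed point.
4 never enters the attractor, so Keeper can avoid the target forever.

Keeper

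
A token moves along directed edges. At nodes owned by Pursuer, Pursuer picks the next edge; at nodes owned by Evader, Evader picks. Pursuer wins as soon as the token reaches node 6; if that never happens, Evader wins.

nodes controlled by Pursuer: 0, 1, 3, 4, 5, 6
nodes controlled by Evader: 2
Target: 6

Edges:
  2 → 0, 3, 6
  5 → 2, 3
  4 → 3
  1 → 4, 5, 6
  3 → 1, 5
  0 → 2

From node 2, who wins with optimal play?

A0 = {6}
A1: add {1} — 1 (Pursuer) has 1→6.
A2: add {3} — 3 (Pursuer) has 3→1.
A3: add {4, 5} — 4 (Pursuer) has 4→3; 5 (Pursuer) has 5→3.
A4 = A3; e.g. 0 (Pursuer) has no edge into A3. Fixed point.
2 never enters the attractor, so Evader can avoid the target forever.

Evader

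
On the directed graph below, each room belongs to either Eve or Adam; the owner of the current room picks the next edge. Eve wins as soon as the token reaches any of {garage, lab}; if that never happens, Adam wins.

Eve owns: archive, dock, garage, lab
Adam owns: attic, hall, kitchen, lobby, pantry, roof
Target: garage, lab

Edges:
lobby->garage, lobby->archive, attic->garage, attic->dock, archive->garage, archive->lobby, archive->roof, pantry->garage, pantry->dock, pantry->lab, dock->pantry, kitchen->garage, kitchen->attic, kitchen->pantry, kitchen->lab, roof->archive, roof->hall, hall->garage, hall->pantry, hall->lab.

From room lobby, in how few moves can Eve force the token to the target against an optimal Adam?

A0 = {garage, lab}
A1: add {archive} — archive (Eve) has archive→garage.
A2: add {lobby} — lobby (Adam): all of {garage, archive} already in.
A3 = A2; e.g. attic (Adam) can still go to dock. Fixed point.
lobby enters the attractor at level 2, so Eve can force the target in 2 moves from there.

2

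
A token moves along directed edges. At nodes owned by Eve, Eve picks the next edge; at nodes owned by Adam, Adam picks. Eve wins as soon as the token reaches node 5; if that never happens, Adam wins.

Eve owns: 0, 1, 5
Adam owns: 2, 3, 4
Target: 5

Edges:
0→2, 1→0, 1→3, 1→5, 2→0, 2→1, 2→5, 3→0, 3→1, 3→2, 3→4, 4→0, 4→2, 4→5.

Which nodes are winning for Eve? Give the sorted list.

A0 = {5}
A1: add {1} — 1 (Eve) has 1→5.
A2 = A1; e.g. 0 (Eve) has no edge into A1. Fixed point.
Eve's winning region = {1, 5}.

1, 5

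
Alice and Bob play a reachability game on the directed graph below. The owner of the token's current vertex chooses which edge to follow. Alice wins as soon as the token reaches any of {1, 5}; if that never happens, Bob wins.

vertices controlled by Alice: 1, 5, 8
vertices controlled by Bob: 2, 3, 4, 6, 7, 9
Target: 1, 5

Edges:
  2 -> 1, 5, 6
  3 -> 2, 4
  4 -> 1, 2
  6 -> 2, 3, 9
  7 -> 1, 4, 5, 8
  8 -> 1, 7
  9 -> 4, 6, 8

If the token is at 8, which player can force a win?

Alice

A0 = {1, 5}
A1: add {8} — 8 (Alice) has 8→1.
A2 = A1; e.g. 2 (Bob) can still go to 6. Fixed point.
8 ∈ A1, so Alice can force the target.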